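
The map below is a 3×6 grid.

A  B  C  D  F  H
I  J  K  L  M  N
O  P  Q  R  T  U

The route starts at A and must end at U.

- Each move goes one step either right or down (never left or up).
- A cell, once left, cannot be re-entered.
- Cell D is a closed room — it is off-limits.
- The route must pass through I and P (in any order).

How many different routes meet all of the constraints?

2

A right/down-only route from A to U makes exactly 2 down-moves and 5 right-moves in some order.
With no other constraints that would be C(7,2) = 21 routes.
A monotone route can only reach the required cells in the order I, P, so split there and multiply the segment counts (each segment already excludes blocked cells): A→I: 1; I→P: 2; P→U: 1; product = 2.
That gives 2 routes.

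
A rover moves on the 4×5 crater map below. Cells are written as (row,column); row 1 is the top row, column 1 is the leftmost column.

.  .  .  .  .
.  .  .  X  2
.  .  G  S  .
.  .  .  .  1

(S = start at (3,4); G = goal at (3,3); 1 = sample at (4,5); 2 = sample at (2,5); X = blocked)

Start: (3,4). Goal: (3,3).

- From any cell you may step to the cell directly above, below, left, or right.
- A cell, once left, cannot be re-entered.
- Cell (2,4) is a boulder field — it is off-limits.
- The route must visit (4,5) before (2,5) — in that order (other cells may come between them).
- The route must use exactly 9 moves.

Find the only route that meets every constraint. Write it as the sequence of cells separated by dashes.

The waypoints must appear in the order (4,5), (2,5), with no cell reused.
Route from (3,4): down to (4,4), right to (4,5), 3× up (reaching (1,5)), 2× left (reaching (1,3)), 2× down (reaching (3,3)) — 9 moves in all.
Check: order respected (1 at step 2, 2 at step 4); 9 moves as required.

(3,4) - (4,4) - (4,5) - (3,5) - (2,5) - (1,5) - (1,4) - (1,3) - (2,3) - (3,3)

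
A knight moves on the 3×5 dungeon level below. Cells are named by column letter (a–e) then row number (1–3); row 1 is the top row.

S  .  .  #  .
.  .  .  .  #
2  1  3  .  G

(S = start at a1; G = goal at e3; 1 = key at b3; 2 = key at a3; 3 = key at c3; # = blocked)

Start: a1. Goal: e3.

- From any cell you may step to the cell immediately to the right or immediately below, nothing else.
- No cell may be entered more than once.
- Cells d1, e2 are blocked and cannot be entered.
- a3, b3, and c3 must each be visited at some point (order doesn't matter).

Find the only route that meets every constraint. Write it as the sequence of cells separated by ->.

a1 -> a2 -> a3 -> b3 -> c3 -> d3 -> e3

Moves only go right or down, so the column and row indices never decrease.
Route from a1: 2× down (reaching a3), 4× right (reaching e3) — 6 moves in all.
Check: all required cells visited.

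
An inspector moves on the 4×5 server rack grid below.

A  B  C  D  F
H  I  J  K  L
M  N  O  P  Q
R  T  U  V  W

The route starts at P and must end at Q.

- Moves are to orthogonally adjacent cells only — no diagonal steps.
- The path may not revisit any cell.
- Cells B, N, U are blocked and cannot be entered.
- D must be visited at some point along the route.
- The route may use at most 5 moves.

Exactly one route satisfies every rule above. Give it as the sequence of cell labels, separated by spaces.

The budget equals the shortest possible length, so every move has to be on a shortest route through the required cells.
Route from P: up 2 to D, right 1 to F, down 2 to Q — 5 moves in all.
Check: all required cells visited; 5 ≤ 5 moves.

P K D F L Q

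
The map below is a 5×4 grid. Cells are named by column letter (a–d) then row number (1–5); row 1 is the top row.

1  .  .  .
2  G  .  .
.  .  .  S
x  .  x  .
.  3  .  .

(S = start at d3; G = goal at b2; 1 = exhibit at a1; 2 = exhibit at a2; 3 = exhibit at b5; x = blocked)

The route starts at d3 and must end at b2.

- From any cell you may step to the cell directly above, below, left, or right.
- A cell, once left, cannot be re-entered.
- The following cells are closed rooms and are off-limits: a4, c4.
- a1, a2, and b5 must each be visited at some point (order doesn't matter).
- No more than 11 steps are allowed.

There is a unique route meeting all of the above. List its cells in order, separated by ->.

The budget equals the shortest possible length, so every move has to be on a shortest route through the required cells.
Route from d3: 2× down (reaching d5), 2× left (reaching b5), 2× up (reaching b3), left to a3, 2× up (reaching a1), right to b1, down to b2 — 11 moves in all.
Check: all required cells visited; 11 ≤ 11 moves.

d3 -> d4 -> d5 -> c5 -> b5 -> b4 -> b3 -> a3 -> a2 -> a1 -> b1 -> b2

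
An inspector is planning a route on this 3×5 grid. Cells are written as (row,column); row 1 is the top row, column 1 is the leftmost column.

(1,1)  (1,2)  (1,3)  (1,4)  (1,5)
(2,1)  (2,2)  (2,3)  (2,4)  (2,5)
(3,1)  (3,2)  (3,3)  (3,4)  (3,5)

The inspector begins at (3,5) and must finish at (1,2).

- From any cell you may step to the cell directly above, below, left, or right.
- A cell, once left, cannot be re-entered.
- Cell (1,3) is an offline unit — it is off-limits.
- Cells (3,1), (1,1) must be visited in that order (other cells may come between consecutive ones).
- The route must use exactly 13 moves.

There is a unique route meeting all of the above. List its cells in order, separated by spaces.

The waypoints must appear in the order (3,1), (1,1), with no cell reused.
Route from (3,5): up 2 to (1,5), left 1 to (1,4), down 2 to (3,4), left 1 to (3,3), up 1 to (2,3), left 1 to (2,2), down 1 to (3,2), left 1 to (3,1), up 2 to (1,1), right 1 to (1,2) — 13 moves in all.
Check: order respected ((3,1) at step 10, (1,1) at step 12); 13 moves as required.

(3,5) (2,5) (1,5) (1,4) (2,4) (3,4) (3,3) (2,3) (2,2) (3,2) (3,1) (2,1) (1,1) (1,2)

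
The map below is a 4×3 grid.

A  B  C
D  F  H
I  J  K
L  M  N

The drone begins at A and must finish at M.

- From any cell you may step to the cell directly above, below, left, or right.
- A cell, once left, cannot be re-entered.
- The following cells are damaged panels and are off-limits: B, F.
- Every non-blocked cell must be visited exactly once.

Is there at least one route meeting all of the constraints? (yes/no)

no

Cell C has only one open neighbour but is neither the start nor the goal, so a Hamiltonian route would have to both enter and leave it through the same neighbour — impossible without revisiting.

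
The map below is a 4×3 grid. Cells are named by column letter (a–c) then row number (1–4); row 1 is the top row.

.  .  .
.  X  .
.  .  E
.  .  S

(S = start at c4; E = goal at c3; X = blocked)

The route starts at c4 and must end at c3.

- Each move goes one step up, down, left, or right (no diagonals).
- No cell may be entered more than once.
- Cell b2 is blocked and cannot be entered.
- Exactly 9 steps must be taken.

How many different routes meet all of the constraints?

Need simple routes of exactly 9 moves from c4 to c3 (Manhattan distance 1, so 4 moves are spent on a detour and 4 undoing it).
Enumerating: c4 b4 b3 a3 a2 a1 b1 c1 c2 c3 | c4 b4 a4 a3 a2 a1 b1 c1 c2 c3.
That gives 2 routes.

2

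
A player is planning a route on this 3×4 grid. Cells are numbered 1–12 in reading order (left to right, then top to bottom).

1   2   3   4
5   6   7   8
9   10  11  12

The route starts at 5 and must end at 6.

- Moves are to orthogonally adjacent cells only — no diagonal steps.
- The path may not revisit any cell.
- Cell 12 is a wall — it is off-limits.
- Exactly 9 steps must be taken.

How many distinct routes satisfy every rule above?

Need simple routes of exactly 9 moves from 5 to 6 (Manhattan distance 1, so 4 moves are spent on a detour and 4 undoing it).
Enumerating: 5 1 2 3 4 8 7 11 10 6 | 5 9 10 11 7 8 4 3 2 6.
That gives 2 routes.

2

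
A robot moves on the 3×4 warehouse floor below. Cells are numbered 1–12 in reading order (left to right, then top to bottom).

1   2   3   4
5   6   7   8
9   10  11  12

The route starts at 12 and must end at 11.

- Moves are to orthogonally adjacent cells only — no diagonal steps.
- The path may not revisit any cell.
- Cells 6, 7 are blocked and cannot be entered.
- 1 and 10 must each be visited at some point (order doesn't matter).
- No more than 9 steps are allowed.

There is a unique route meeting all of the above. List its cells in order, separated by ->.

The budget equals the shortest possible length, so every move has to be on a shortest route through the required cells.
Route from 12: 2× up (reaching 4), 3× left (reaching 1), 2× down (reaching 9), 2× right (reaching 11) — 9 moves in all.
Check: all required cells visited; 9 ≤ 9 moves.

12 -> 8 -> 4 -> 3 -> 2 -> 1 -> 5 -> 9 -> 10 -> 11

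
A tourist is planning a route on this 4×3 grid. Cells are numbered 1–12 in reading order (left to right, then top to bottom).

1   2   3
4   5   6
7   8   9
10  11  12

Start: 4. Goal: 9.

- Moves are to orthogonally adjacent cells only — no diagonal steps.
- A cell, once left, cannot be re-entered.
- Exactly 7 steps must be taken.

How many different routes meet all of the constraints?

Need simple routes of exactly 7 moves from 4 to 9 (Manhattan distance 3, so 2 moves are spent on a detour and 2 undoing it).
Enumerating: 4 1 2 5 8 11 12 9 | 4 1 2 3 6 5 8 9 | 4 7 10 11 8 5 6 9 | 4 7 8 5 2 3 6 9 | 4 5 8 7 10 11 12 9.
That gives 5 routes.

5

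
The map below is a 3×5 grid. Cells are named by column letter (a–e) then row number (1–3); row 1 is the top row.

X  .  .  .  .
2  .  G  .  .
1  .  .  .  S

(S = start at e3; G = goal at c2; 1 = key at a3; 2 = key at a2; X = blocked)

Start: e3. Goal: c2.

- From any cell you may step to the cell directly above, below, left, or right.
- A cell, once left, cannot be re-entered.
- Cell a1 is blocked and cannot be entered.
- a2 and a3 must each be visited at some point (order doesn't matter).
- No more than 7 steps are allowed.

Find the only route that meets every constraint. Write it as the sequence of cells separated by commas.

e3, d3, c3, b3, a3, a2, b2, c2

Any route must reach a2 and a3 and still end at c2 within 7 moves, so the order of the required stops is forced.
Route from e3: left 4 to a3, up 1 to a2, right 2 to c2 — 7 moves in all.
Check: all required cells visited; 7 ≤ 7 moves.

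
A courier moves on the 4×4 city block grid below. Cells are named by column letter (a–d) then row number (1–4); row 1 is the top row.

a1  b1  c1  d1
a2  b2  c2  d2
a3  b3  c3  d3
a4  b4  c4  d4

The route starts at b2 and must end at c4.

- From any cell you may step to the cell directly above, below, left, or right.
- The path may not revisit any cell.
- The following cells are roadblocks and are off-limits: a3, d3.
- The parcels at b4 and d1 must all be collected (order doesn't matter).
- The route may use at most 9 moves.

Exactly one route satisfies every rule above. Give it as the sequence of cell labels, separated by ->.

b2 -> b1 -> c1 -> d1 -> d2 -> c2 -> c3 -> b3 -> b4 -> c4

The 9-move cap with required stops at b4, d1 leaves no slack for detours.
Route from b2: up to b1, 2× right (reaching d1), down to d2, left to c2, down to c3, left to b3, down to b4, right to c4 — 9 moves in all.
Check: all required cells visited; 9 ≤ 9 moves.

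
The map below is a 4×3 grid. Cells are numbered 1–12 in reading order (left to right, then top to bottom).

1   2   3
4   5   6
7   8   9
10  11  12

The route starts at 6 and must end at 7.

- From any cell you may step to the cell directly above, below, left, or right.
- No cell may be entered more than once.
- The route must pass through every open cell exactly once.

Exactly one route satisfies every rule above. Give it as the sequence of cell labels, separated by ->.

Need to visit all 12 open cells exactly once, starting at 6 and ending at 7.
Cell 10 has only two open neighbours (7 and 11), so the path must pass straight through it: one of those is the cell it's entered from and the other is where it exits.
Route from 6: up 1 to 3, left 2 to 1, down 1 to 4, right 1 to 5, down 1 to 8, right 1 to 9, down 1 to 12, left 2 to 10, up 1 to 7 — 11 moves in all.
Check: all 12 open cells covered.

6 -> 3 -> 2 -> 1 -> 4 -> 5 -> 8 -> 9 -> 12 -> 11 -> 10 -> 7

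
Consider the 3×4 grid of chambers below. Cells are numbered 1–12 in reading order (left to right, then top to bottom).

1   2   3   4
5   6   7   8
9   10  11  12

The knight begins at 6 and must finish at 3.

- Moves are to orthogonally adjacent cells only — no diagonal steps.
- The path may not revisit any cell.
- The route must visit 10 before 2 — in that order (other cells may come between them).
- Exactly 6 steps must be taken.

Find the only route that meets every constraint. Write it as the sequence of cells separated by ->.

6 -> 10 -> 9 -> 5 -> 1 -> 2 -> 3

The waypoints must appear in the order 10, 2, with no cell reused.
Route from 6: down to 10, left to 9, 2× up (reaching 1), 2× right (reaching 3) — 6 moves in all.
Check: order respected (10 at step 1, 2 at step 5); 6 moves as required.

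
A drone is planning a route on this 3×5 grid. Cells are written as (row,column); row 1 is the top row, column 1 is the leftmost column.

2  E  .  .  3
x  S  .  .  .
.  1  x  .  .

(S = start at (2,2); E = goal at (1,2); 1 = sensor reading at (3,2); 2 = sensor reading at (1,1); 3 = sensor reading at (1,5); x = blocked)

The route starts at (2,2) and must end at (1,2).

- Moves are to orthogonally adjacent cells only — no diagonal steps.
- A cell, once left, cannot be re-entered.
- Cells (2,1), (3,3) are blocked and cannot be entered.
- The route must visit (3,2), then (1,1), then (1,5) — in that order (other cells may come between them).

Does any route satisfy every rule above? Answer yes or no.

no

(1,1) must be visited but has only one open neighbour ((1,2)), and it is neither the start nor the goal — the route would have to enter and leave through (1,2), re-entering it.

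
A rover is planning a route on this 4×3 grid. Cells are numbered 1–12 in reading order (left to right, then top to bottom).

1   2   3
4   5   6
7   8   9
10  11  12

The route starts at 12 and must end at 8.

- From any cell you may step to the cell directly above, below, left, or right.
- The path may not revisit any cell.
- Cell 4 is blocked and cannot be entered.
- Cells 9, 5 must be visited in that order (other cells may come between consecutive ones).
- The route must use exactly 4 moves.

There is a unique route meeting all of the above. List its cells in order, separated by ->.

12 -> 9 -> 6 -> 5 -> 8

The waypoints must appear in the order 9, 5, with no cell reused.
Route from 12: 2× up (reaching 6), left to 5, down to 8 — 4 moves in all.
Check: order respected (9 at step 1, 5 at step 3); 4 moves as required.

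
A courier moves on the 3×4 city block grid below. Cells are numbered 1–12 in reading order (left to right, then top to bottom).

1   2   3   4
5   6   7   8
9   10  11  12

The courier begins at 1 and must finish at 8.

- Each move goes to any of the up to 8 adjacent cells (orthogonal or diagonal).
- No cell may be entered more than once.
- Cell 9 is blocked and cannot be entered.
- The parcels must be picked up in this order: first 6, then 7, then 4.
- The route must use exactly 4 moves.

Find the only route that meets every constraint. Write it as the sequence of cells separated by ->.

The waypoints must appear in the order 6, 7, 4, with no cell reused.
Route from 1: down-right 1 to 6, right 1 to 7, up-right 1 to 4, down 1 to 8 — 4 moves in all.
Check: order respected (6 at step 1, 7 at step 2, 4 at step 3); 4 moves as required.

1 -> 6 -> 7 -> 4 -> 8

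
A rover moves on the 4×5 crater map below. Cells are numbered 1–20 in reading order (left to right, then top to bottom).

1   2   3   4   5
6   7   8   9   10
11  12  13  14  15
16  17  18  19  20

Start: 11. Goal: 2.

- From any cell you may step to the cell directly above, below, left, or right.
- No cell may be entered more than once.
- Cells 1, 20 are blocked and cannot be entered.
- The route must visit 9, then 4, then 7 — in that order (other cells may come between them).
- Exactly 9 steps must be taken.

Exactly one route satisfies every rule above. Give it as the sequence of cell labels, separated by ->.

11 -> 12 -> 13 -> 14 -> 9 -> 4 -> 3 -> 8 -> 7 -> 2

The waypoints must appear in the order 9, 4, 7, with no cell reused.
Route from 11: right 3 to 14, up 2 to 4, left 1 to 3, down 1 to 8, left 1 to 7, up 1 to 2 — 9 moves in all.
Check: order respected (9 at step 4, 4 at step 5, 7 at step 8); 9 moves as required.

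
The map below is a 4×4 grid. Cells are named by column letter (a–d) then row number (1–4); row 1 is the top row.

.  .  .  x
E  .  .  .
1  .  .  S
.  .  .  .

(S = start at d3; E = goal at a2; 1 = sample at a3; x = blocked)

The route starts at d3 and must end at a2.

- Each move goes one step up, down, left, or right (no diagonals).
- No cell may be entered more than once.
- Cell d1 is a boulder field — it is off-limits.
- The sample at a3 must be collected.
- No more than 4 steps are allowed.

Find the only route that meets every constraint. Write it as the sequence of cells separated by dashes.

The budget equals the shortest possible length, so every move has to be on a shortest route through the required cells.
Route from d3: left 3 to a3, up 1 to a2 — 4 moves in all.
Check: all required cells visited; 4 ≤ 4 moves.

d3 - c3 - b3 - a3 - a2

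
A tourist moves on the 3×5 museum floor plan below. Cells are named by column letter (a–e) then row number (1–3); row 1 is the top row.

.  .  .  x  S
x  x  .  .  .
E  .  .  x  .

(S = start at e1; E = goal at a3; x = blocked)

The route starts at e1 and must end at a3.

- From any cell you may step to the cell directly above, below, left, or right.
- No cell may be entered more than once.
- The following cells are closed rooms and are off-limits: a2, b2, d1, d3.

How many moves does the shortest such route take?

The Manhattan distance from e1 to a3 is |1−3| + |5−1| = 6, so at least 6 moves are needed.
A route of 6 moves achieves this: e1 → e2 → d2 → c2 → c3 → b3 → a3.
Since 6 matches the lower bound, it is optimal.

6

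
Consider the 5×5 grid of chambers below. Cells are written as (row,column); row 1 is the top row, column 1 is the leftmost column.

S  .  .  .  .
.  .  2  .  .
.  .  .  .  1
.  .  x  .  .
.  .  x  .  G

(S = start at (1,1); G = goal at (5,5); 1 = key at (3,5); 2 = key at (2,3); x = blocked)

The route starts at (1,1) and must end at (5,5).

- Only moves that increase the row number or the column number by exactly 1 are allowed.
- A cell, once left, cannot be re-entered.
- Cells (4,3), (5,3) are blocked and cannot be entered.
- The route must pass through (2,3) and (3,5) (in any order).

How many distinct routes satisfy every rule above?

A right/down-only route from (1,1) to (5,5) makes exactly 4 down-moves and 4 right-moves in some order.
With no other constraints that would be C(8,4) = 70 routes.
A monotone route can only reach the required cells in the order (2,3), (3,5), so split there and multiply the segment counts (each segment already excludes blocked cells): (1,1)→(2,3): 3; (2,3)→(3,5): 3; (3,5)→(5,5): 1; product = 9.
That gives 9 routes.

9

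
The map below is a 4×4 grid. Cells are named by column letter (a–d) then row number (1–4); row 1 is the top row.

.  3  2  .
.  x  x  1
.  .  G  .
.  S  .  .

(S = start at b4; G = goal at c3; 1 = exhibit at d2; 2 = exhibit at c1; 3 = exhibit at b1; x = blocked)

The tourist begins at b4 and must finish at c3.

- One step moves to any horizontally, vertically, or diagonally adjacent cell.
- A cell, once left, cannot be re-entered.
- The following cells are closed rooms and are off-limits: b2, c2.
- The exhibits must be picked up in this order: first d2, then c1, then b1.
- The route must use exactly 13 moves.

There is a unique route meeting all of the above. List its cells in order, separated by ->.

b4 -> c4 -> d4 -> d3 -> d2 -> d1 -> c1 -> b1 -> a1 -> a2 -> a3 -> a4 -> b3 -> c3

The waypoints must appear in the order d2, c1, b1, with no cell reused.
Route from b4: right 2 to d4, up 3 to d1, left 3 to a1, down 3 to a4, up-right 1 to b3, right 1 to c3 — 13 moves in all.
Check: order respected (1 at step 4, 2 at step 6, 3 at step 7); 13 moves as required.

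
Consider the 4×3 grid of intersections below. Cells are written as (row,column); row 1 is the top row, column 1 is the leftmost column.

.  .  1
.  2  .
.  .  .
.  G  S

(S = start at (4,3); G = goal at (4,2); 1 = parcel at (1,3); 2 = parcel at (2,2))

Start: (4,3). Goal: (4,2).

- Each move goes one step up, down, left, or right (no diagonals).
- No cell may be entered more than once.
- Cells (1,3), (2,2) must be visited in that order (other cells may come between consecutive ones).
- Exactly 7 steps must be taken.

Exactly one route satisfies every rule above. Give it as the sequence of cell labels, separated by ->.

The waypoints must appear in the order (1,3), (2,2), with no cell reused.
Route from (4,3): 3× up (reaching (1,3)), left to (1,2), 3× down (reaching (4,2)) — 7 moves in all.
Check: order respected (1 at step 3, 2 at step 5); 7 moves as required.

(4,3) -> (3,3) -> (2,3) -> (1,3) -> (1,2) -> (2,2) -> (3,2) -> (4,2)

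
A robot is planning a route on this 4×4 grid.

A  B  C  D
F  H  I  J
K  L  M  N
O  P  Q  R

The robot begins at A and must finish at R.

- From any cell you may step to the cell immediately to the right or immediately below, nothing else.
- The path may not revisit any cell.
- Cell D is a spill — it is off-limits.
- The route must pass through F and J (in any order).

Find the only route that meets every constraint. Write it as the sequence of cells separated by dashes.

Moves only go right or down, so the column and row indices never decrease.
Route from A: down 1 to F, right 3 to J, down 2 to R — 6 moves in all.
Check: all required cells visited.

A - F - H - I - J - N - R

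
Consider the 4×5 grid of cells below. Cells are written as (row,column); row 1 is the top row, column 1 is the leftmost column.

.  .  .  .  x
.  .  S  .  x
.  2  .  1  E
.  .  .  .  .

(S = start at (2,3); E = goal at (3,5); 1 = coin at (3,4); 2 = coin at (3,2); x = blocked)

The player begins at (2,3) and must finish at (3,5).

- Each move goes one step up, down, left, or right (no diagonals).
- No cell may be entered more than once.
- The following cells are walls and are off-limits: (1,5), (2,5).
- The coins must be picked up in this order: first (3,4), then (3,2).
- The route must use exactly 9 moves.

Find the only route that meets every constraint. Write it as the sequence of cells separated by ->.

The waypoints must appear in the order (3,4), (3,2), with no cell reused.
Route from (2,3): right to (2,4), down to (3,4), 2× left (reaching (3,2)), down to (4,2), 3× right (reaching (4,5)), up to (3,5) — 9 moves in all.
Check: order respected (1 at step 2, 2 at step 4); 9 moves as required.

(2,3) -> (2,4) -> (3,4) -> (3,3) -> (3,2) -> (4,2) -> (4,3) -> (4,4) -> (4,5) -> (3,5)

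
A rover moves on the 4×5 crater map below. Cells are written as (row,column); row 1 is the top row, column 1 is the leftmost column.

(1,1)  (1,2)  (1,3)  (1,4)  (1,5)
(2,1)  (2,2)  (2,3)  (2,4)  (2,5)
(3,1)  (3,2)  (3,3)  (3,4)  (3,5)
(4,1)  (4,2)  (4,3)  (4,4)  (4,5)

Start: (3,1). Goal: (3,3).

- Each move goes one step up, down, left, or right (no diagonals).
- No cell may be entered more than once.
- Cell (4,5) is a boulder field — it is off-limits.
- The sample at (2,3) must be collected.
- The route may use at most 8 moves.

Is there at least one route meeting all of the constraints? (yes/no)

yes

One route that works: (3,1) → (2,1) → (2,2) → (2,3) → (3,3).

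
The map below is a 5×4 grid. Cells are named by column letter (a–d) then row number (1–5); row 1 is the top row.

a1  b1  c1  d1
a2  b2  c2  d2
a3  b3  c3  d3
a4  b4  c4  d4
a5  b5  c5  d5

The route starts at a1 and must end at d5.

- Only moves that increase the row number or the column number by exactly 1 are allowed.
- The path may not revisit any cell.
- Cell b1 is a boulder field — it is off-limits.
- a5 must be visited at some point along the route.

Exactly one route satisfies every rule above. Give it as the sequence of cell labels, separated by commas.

Moves only go right or down, so the column and row indices never decrease.
Route from a1: 4× down (reaching a5), 3× right (reaching d5) — 7 moves in all.
Check: all required cells visited.

a1, a2, a3, a4, a5, b5, c5, d5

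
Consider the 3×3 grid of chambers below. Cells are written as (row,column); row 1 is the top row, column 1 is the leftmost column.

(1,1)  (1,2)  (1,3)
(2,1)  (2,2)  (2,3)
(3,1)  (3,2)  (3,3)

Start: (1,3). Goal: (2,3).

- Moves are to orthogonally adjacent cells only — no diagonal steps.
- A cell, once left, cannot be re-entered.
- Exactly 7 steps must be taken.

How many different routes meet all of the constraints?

Need simple routes of exactly 7 moves from (1,3) to (2,3) (Manhattan distance 1, so 3 moves are spent on a detour and 3 undoing it).
Enumerating: (1,3) (1,2) (2,2) (2,1) (3,1) (3,2) (3,3) (2,3) | (1,3) (1,2) (1,1) (2,1) (3,1) (3,2) (2,2) (2,3) | (1,3) (1,2) (1,1) (2,1) (3,1) (3,2) (3,3) (2,3) | (1,3) (1,2) (1,1) (2,1) (2,2) (3,2) (3,3) (2,3).
That gives 4 routes.

4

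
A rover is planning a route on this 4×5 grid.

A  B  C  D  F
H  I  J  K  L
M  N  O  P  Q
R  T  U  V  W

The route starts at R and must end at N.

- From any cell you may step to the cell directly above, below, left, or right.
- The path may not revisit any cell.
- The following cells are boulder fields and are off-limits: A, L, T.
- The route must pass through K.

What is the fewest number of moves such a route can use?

8

Any route passes through K somewhere between R and N. Summing Manhattan distances along the two legs (R → K → N) gives a lower bound of 5 + 3 = 8 moves.
A route of 8 moves achieves this: R → M → H → I → J → K → P → O → N.
Since 8 matches the lower bound, it is optimal.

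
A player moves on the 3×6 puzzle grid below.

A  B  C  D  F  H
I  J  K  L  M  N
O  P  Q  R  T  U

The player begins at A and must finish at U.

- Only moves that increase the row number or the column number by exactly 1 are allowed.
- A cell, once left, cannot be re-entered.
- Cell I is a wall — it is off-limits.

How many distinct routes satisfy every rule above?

15

A right/down-only route from A to U makes exactly 2 down-moves and 5 right-moves in some order.
With no other constraints that would be C(7,2) = 21 routes.
Subtract routes through each blocked cell (inclusion–exclusion for overlaps): − through I: 6 → 15.
That gives 15 routes.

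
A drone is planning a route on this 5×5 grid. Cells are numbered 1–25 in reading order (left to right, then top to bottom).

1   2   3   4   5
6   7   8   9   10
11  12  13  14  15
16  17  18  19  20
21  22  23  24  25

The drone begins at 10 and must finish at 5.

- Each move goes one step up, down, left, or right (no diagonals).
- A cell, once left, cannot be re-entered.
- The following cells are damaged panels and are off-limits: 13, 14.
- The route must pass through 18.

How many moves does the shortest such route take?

Any route passes through 18 somewhere between 10 and 5. Summing Manhattan distances along the two legs (10 → 18 → 5) gives a lower bound of 4 + 5 = 9 moves.
The shortest route satisfying every rule uses 11 moves: 10 → 15 → 20 → 19 → 18 → 17 → 12 → 7 → 2 → 3 → 4 → 5.
The no-revisit rule (legs can't share cells) pushes the minimum above the 9-move bound; an exhaustive check rules out every length from 9 to 10, leaving 11 as the minimum.

11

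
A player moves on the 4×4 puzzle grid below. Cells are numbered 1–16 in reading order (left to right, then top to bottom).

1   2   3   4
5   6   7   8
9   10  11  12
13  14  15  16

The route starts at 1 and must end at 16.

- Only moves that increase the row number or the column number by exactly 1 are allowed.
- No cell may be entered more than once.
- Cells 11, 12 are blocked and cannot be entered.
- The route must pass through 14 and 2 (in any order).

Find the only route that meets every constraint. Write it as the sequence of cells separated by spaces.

Moves only go right or down, so the column and row indices never decrease.
Route from 1: right 1 to 2, down 3 to 14, right 2 to 16 — 6 moves in all.
Check: all required cells visited.

1 2 6 10 14 15 16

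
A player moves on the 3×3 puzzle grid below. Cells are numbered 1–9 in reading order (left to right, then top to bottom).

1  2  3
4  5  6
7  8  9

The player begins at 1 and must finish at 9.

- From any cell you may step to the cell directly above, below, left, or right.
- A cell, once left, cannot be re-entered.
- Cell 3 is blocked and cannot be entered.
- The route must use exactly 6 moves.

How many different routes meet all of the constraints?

2

Need simple routes of exactly 6 moves from 1 to 9 (Manhattan distance 4, so 1 moves are spent on a detour and 1 undoing it).
Enumerating: 1 4 7 8 5 6 9 | 1 2 5 4 7 8 9.
That gives 2 routes.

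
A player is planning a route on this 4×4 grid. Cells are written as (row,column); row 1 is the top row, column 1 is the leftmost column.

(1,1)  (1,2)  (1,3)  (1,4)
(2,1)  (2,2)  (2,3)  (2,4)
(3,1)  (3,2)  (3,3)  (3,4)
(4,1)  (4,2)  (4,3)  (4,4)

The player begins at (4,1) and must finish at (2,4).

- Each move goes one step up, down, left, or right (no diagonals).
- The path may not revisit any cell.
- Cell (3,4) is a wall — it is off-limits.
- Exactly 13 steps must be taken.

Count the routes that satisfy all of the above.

Need simple routes of exactly 13 moves from (4,1) to (2,4) (Manhattan distance 5, so 4 moves are spent on a detour and 4 undoing it).
Enumerating: (4,1) (3,1) (2,1) (1,1) (1,2) (2,2) (3,2) (4,2) (4,3) (3,3) (2,3) (1,3) (1,4) (2,4) | (4,1) (3,1) (3,2) (4,2) (4,3) (3,3) (2,3) (2,2) (2,1) (1,1) (1,2) (1,3) (1,4) (2,4) | (4,1) (4,2) (4,3) (3,3) (2,3) (2,2) (3,2) (3,1) (2,1) (1,1) (1,2) (1,3) (1,4) (2,4) | (4,1) (4,2) (4,3) (3,3) (3,2) (3,1) (2,1) (1,1) (1,2) (2,2) (2,3) (1,3) (1,4) (2,4).
That gives 4 routes.

4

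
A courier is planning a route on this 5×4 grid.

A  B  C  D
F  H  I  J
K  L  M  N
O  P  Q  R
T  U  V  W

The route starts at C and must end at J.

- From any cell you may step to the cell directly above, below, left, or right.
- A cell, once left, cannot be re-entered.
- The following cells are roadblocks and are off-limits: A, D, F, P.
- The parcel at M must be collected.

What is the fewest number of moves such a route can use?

4

Any route passes through M somewhere between C and J. Summing Manhattan distances along the two legs (C → M → J) gives a lower bound of 2 + 2 = 4 moves.
A route of 4 moves achieves this: C → I → M → N → J.
Since 4 matches the lower bound, it is optimal.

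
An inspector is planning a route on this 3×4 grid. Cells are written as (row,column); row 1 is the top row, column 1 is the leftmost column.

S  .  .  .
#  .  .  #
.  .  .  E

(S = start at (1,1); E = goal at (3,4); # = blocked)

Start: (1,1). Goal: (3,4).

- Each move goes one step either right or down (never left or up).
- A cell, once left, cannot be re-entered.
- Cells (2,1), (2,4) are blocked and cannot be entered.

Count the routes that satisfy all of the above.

3

A right/down-only route from (1,1) to (3,4) makes exactly 2 down-moves and 3 right-moves in some order.
With no other constraints that would be C(5,2) = 10 routes.
Subtract routes through each blocked cell (inclusion–exclusion for overlaps): − through (2,1): 4 − through (2,4): 4 + through (2,1)&(2,4): 1 → 3.
That gives 3 routes.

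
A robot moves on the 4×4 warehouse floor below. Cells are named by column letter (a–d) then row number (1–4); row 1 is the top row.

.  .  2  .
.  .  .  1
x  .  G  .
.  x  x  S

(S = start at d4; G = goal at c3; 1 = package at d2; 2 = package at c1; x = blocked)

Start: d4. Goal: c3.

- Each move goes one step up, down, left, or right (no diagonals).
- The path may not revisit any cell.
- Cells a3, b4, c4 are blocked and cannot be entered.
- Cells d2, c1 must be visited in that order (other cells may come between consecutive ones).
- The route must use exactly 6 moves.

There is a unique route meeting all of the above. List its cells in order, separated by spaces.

The waypoints must appear in the order d2, c1, with no cell reused.
Route from d4: 3× up (reaching d1), left to c1, 2× down (reaching c3) — 6 moves in all.
Check: order respected (1 at step 2, 2 at step 4); 6 moves as required.

d4 d3 d2 d1 c1 c2 c3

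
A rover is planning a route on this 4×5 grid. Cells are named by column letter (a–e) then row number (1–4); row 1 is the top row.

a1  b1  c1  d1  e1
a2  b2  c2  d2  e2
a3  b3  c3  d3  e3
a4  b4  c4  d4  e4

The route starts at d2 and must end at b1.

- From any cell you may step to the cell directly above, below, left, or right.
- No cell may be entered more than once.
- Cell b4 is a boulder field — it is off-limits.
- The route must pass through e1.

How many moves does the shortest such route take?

Any route passes through e1 somewhere between d2 and b1. Summing Manhattan distances along the two legs (d2 → e1 → b1) gives a lower bound of 2 + 3 = 5 moves.
A route of 5 moves achieves this: d2 → e2 → e1 → d1 → c1 → b1.
Since 5 matches the lower bound, it is optimal.

5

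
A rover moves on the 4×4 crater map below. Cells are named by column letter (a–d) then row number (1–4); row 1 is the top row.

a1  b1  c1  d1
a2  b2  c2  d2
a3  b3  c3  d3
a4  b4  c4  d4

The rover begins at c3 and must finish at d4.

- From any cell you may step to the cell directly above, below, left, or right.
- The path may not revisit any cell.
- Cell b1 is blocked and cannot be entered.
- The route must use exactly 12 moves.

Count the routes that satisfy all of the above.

7

Need simple routes of exactly 12 moves from c3 to d4 (Manhattan distance 2, so 5 moves are spent on a detour and 5 undoing it).
Enumerating: c3 c4 b4 b3 a3 a2 b2 c2 c1 d1 d2 d3 d4 | c3 c4 b4 a4 a3 a2 b2 c2 c1 d1 d2 d3 d4 | c3 c4 b4 a4 a3 b3 b2 c2 c1 d1 d2 d3 d4 | c3 b3 b4 a4 a3 a2 b2 c2 c1 d1 d2 d3 d4 | c3 d3 d2 d1 c1 c2 b2 b3 a3 a4 b4 c4 d4 | c3 d3 d2 d1 c1 c2 b2 a2 a3 a4 b4 c4 d4 | c3 d3 d2 d1 c1 c2 b2 a2 a3 b3 b4 c4 d4.
That gives 7 routes.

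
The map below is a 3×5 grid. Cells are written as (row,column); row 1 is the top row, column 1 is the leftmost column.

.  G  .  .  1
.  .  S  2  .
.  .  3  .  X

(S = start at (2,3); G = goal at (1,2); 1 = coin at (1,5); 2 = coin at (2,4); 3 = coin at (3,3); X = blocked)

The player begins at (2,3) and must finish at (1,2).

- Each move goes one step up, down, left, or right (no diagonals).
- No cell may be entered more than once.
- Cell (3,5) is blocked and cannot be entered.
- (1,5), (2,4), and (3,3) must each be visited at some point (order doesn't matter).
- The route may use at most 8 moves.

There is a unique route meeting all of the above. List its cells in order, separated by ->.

(2,3) -> (3,3) -> (3,4) -> (2,4) -> (2,5) -> (1,5) -> (1,4) -> (1,3) -> (1,2)

The 8-move cap with required stops at (1,5), (2,4), (3,3) leaves no slack for detours.
Route from (2,3): down to (3,3), right to (3,4), up to (2,4), right to (2,5), up to (1,5), 3× left (reaching (1,2)) — 8 moves in all.
Check: all required cells visited; 8 ≤ 8 moves.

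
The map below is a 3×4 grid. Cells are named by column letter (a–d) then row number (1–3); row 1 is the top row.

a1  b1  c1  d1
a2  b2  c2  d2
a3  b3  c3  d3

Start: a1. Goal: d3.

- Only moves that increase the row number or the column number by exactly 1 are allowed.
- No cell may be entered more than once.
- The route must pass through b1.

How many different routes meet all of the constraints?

6

A right/down-only route from a1 to d3 makes exactly 2 down-moves and 3 right-moves in some order.
With no other constraints that would be C(5,2) = 10 routes.
Split at b1 and multiply the segment counts: a1→b1: 1; b1→d3: 6; product = 6.
That gives 6 routes.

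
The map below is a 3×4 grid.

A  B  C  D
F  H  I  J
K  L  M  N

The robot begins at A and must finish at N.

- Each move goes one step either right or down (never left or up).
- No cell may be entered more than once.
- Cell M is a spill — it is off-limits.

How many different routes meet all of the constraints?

4

A right/down-only route from A to N makes exactly 2 down-moves and 3 right-moves in some order.
With no other constraints that would be C(5,2) = 10 routes.
Subtract routes through each blocked cell (inclusion–exclusion for overlaps): − through M: 6 → 4.
That gives 4 routes.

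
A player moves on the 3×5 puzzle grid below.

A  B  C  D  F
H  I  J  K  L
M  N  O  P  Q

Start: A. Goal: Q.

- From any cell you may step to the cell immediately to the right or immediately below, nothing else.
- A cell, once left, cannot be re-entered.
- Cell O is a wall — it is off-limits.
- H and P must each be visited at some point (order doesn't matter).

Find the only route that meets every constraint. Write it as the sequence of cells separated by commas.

Moves only go right or down, so the column and row indices never decrease.
Route from A: down 1 to H, right 3 to K, down 1 to P, right 1 to Q — 6 moves in all.
Check: all required cells visited.

A, H, I, J, K, P, Q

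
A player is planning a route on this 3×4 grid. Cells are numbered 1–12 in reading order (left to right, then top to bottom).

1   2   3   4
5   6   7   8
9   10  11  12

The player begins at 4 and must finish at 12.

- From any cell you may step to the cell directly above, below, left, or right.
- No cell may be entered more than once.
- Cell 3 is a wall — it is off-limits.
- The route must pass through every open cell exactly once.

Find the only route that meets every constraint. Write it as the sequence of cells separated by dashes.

4 - 8 - 7 - 6 - 2 - 1 - 5 - 9 - 10 - 11 - 12

Need to visit all 11 open cells exactly once, starting at 4 and ending at 12.
Cell 2 has only two open neighbours (6 and 1), so the path must pass straight through it: one of those is the cell it's entered from and the other is where it exits.
Route from 4: down to 8, 2× left (reaching 6), up to 2, left to 1, 2× down (reaching 9), 3× right (reaching 12) — 10 moves in all.
Check: all 11 open cells covered.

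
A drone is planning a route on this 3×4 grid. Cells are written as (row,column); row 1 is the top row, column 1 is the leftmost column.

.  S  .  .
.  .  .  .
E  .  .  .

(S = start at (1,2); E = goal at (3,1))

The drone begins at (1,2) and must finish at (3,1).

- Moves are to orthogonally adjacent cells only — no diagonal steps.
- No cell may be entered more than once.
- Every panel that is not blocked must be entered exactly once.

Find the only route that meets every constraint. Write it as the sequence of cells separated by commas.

Need to visit all 12 open cells exactly once, starting at (1,2) and ending at (3,1).
Route from (1,2): left to (1,1), down to (2,1), 2× right (reaching (2,3)), up to (1,3), right to (1,4), 2× down (reaching (3,4)), 3× left (reaching (3,1)) — 11 moves in all.
Check: all 12 open cells covered.

(1,2), (1,1), (2,1), (2,2), (2,3), (1,3), (1,4), (2,4), (3,4), (3,3), (3,2), (3,1)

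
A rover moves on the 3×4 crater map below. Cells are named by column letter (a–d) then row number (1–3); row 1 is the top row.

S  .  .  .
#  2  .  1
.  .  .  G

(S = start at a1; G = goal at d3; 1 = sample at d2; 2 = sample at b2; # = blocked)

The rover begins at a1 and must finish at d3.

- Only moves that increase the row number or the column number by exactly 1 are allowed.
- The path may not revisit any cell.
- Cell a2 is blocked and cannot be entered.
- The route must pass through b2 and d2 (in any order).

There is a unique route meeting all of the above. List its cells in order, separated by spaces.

Moves only go right or down, so the column and row indices never decrease.
Route from a1: right to b1, down to b2, 2× right (reaching d2), down to d3 — 5 moves in all.
Check: all required cells visited.

a1 b1 b2 c2 d2 d3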